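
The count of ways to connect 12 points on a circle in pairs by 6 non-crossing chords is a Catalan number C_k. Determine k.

Pairing 12 circle points by 6 non-crossing chords gives C_6 matchings.

6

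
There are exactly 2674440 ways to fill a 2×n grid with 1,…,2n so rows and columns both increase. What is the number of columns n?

Standard Young tableaux of shape 2×n are counted by C_n. The Catalan number equal to 2674440 is C_14.

14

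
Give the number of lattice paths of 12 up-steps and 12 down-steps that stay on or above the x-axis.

208012

Paths of 12 up- and 12 down-steps that never dip below the axis are Dyck paths; their count is C_12.
C_12 = C(24,12)/13 = 2704156/13 = 208012.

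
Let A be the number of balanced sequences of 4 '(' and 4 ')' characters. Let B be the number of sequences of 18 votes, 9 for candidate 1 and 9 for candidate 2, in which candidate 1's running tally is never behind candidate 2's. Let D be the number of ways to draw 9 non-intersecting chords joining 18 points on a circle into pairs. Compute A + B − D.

14

Balanced strings of n pairs of brackets are counted by C_n; here n = 4. So A = C_4 = 14.
Ballot sequences with n votes each where one side never trails are Dyck words, counted by C_n; here n = 9. So B = C_9 = 4862.
Non-crossing perfect matchings of 2n points on a circle are counted by C_n; with 18 points, n = 9. So D = C_9 = 4862.
A + B − D = 14 + 4862 − 4862 = 14.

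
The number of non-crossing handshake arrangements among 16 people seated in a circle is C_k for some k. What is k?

Non-crossing handshake pairings of 2n people are counted by C_n; 16 people gives n = 8.

8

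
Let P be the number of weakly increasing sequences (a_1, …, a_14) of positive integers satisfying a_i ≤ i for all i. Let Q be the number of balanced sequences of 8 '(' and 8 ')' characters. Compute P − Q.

Such sub-staircase sequences of length n are counted by C_n; here n = 14. So P = C_14 = 2674440.
Balanced strings of n pairs of brackets are counted by C_n; here n = 8. So Q = C_8 = 1430.
P − Q = 2674440 − 1430 = 2673010.

2673010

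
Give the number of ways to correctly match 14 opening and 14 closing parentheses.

With 14 pairs the number of balanced bracket strings is the Catalan number C_14.
C_14 = 2674440.

2674440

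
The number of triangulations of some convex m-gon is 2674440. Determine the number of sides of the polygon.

16

Triangulations of a convex m-gon are counted by C_{m−2}; 2674440 = C_14.
So m − 2 = 14, giving m = 16 sides.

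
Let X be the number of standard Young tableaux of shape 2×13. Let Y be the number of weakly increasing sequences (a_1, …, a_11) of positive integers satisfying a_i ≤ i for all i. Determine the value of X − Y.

684114

By the hook-length formula (or a Dyck-path bijection), SYT of shape 2×13 number C_13. So X = C_13 = 742900.
Weakly increasing sequences with a_i ≤ i biject with Dyck paths of semilength 11, so there are C_11. So Y = C_11 = 58786.
X − Y = 742900 − 58786 = 684114.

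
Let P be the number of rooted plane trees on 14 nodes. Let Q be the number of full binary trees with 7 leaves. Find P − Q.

742768

A rooted plane tree on 14 nodes has 13 edges, and such trees are counted by C_13. So P = C_13 = 742900.
Full binary trees with 7 leaves have 7−1 = 6 internal nodes, so there are C_6 of them. So Q = C_6 = 132.
P − Q = 742900 − 132 = 742768.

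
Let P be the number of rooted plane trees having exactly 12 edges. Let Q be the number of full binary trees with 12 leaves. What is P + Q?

Rooted ordered trees with n edges are counted by C_n; here n = 12. So P = C_12 = 208012.
A full binary tree with L leaves has L−1 internal nodes and is counted by C_{L−1}; L = 12 gives C_11. So Q = C_11 = 58786.
P + Q = 208012 + 58786 = 266798.

266798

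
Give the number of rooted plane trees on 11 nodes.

16796

Rooted ordered (plane) trees on m nodes have m−1 edges and are counted by C_{m−1}; m = 11 gives C_10.
C_10 = 16796.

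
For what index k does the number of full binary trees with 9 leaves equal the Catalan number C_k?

Full binary trees with 9 leaves have 9−1 = 8 internal nodes, so there are C_8 of them.

8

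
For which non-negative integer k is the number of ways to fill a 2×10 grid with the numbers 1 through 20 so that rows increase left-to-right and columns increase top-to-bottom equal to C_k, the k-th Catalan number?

Standard Young tableaux of shape 2×n are counted by C_n; here n = 10.

10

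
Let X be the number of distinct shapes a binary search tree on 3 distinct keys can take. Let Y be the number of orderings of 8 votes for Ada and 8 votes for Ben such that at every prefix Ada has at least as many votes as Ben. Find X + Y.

1435

There are C_n binary search tree shapes on n keys; with n = 3 that is C_3. So X = C_3 = 5.
Ballot sequences with n votes each where one side never trails are Dyck words, counted by C_n; here n = 8. So Y = C_8 = 1430.
X + Y = 5 + 1430 = 1435.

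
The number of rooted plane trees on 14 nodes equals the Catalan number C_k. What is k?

Rooted ordered (plane) trees on m nodes have m−1 edges and are counted by C_{m−1}; m = 14 gives C_13.

13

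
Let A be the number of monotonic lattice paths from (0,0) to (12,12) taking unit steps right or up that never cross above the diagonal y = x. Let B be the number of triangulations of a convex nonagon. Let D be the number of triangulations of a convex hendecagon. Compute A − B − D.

Sub-diagonal monotone paths from (0,0) to (12,12) biject with Dyck paths of semilength 12, giving C_12. So A = C_12 = 208012.
A convex 9-gon is triangulated into 7 triangles, and the number of such triangulations is the Catalan number C_{9−2} = C_7. So B = C_7 = 429.
The number of triangulations of an 11-gon is the Catalan number C_9 (index = sides − 2). So D = C_9 = 4862.
A − B − D = 208012 − 429 − 4862 = 202721.

202721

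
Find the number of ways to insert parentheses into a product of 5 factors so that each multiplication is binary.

Bracketing 5 factors into binary products is counted by C_{5−1} = C_4.
C_4 = C_3 · 2(2·3+1)/(3+2) = 5 · 14/5 = 14.

14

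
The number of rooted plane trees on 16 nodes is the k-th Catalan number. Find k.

15

Rooted ordered (plane) trees on m nodes have m−1 edges and are counted by C_{m−1}; m = 16 gives C_15.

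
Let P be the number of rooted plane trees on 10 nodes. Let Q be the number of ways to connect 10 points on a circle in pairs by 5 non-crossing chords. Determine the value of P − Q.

Rooted ordered (plane) trees on m nodes have m−1 edges and are counted by C_{m−1}; m = 10 gives C_9. So P = C_9 = 4862.
Non-crossing perfect matchings of 2n points on a circle are counted by C_n; with 10 points, n = 5. So Q = C_5 = 42.
P − Q = 4862 − 42 = 4820.

4820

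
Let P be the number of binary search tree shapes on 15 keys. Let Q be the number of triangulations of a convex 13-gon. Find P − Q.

Rooted binary trees with 15 nodes (each child slot possibly empty) number C_15. So P = C_15 = 9694845.
Triangulations of a convex m-gon are counted by C_{m−2}; with m = 13 this is C_11. So Q = C_11 = 58786.
P − Q = 9694845 − 58786 = 9636059.

9636059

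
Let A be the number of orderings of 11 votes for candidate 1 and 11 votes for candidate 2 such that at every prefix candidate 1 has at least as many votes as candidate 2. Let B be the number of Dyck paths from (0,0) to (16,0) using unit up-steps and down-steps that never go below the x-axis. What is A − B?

Reading a vote for the leader as '(' and for the other as ')' turns such a sequence into a balanced string of 11 pairs, so the count is C_11. So A = C_11 = 58786.
A Dyck path with 8 up-steps and 8 down-steps has semilength 8, so there are C_8 of them. So B = C_8 = 1430.
A − B = 58786 − 1430 = 57356.

57356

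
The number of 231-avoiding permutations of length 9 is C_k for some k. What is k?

9

Permutations of [n] avoiding any single length-3 pattern are counted by C_n; here n = 9.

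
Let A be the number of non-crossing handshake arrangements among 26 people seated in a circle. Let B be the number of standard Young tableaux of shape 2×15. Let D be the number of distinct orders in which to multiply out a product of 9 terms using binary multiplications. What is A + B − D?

10436315

Non-crossing handshake pairings of 2n people are counted by C_n; 26 people gives n = 13. So A = C_13 = 742900.
By the hook-length formula (or a Dyck-path bijection), SYT of shape 2×15 number C_15. So B = C_15 = 9694845.
Parenthesizations of m factors correspond to full binary trees with m leaves, counted by C_{m−1}; m = 9 gives C_8. So D = C_8 = 1430.
A + B − D = 742900 + 9694845 − 1430 = 10436315.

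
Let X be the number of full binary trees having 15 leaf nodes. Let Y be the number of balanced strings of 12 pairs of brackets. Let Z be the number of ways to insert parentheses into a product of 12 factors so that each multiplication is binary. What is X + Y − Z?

2823666

A full binary tree with L leaves has L−1 internal nodes and is counted by C_{L−1}; L = 15 gives C_14. So X = C_14 = 2674440.
Balanced strings of n pairs of brackets are counted by C_n; here n = 12. So Y = C_12 = 208012.
Parenthesizations of m factors correspond to full binary trees with m leaves, counted by C_{m−1}; m = 12 gives C_11. So Z = C_11 = 58786.
X + Y − Z = 2674440 + 208012 − 58786 = 2823666.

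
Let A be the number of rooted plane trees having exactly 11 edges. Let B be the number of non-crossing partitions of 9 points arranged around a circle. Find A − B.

53924

Rooted ordered trees with n edges are counted by C_n; here n = 11. So A = C_11 = 58786.
The non-crossing partitions of [9] form a lattice of size C_9. So B = C_9 = 4862.
A − B = 58786 − 4862 = 53924.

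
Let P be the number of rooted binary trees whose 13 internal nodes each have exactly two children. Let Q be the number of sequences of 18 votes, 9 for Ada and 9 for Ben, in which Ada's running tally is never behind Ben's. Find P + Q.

Full binary trees with n internal nodes are counted by C_n; here n = 13. So P = C_13 = 742900.
Reading a vote for the leader as '(' and for the other as ')' turns such a sequence into a balanced string of 9 pairs, so the count is C_9. So Q = C_9 = 4862.
P + Q = 742900 + 4862 = 747762.

747762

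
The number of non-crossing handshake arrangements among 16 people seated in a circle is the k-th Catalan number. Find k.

With 16 = 2·8 people, non-crossing handshake pairings are non-crossing perfect matchings on a circle, counted by C_8.

8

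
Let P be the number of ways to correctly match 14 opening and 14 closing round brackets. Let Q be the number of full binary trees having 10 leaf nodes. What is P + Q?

Balanced strings of n pairs of brackets are counted by C_n; here n = 14. So P = C_14 = 2674440.
Full binary trees with 10 leaves have 10−1 = 9 internal nodes, so there are C_9 of them. So Q = C_9 = 4862.
P + Q = 2674440 + 4862 = 2679302.

2679302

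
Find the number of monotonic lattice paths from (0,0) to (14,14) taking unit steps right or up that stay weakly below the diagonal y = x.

2674440

Monotone paths in an n×n grid that stay weakly below the diagonal are counted by C_n; here n = 14.
C_14 = 2674440.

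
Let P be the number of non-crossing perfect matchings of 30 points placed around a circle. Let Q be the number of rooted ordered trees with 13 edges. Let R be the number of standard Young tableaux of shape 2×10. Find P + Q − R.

Non-crossing perfect matchings of 2n points on a circle are counted by C_n; with 30 points, n = 15. So P = C_15 = 9694845.
A rooted plane tree with 13 edges has 14 nodes, and the count is C_13. So Q = C_13 = 742900.
Standard Young tableaux of shape 2×n are counted by C_n; here n = 10. So R = C_10 = 16796.
P + Q − R = 9694845 + 742900 − 16796 = 10420949.

10420949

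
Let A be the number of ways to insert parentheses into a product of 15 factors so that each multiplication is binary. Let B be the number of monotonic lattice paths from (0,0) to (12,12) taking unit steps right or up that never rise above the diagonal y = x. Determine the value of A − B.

2466428

Bracketing 15 factors into binary products is counted by C_{15−1} = C_14. So A = C_14 = 2674440.
Sub-diagonal monotone paths from (0,0) to (12,12) biject with Dyck paths of semilength 12, giving C_12. So B = C_12 = 208012.
A − B = 2674440 − 208012 = 2466428.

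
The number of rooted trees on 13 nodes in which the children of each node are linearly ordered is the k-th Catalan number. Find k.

12

A rooted plane tree on 13 nodes has 12 edges, and such trees are counted by C_12.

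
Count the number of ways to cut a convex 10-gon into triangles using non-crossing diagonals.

1430

The number of triangulations of a 10-gon is the Catalan number C_8 (index = sides − 2).
C_8 = C(16,8)/9 = 12870/9 = 1430.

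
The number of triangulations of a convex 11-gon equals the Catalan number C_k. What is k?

A convex 11-gon is triangulated into 9 triangles, and the number of such triangulations is the Catalan number C_{11−2} = C_9.

9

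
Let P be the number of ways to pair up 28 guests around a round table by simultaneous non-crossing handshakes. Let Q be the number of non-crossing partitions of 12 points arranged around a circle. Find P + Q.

2882452

Non-crossing handshake pairings of 2n people are counted by C_n; 28 people gives n = 14. So P = C_14 = 2674440.
Non-crossing partitions of an n-element set are counted by C_n; here n = 12. So Q = C_12 = 208012.
P + Q = 2674440 + 208012 = 2882452.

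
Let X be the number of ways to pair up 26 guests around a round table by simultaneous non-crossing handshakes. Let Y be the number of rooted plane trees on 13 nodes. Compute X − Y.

Non-crossing handshake pairings of 2n people are counted by C_n; 26 people gives n = 13. So X = C_13 = 742900.
Rooted ordered (plane) trees on m nodes have m−1 edges and are counted by C_{m−1}; m = 13 gives C_12. So Y = C_12 = 208012.
X − Y = 742900 − 208012 = 534888.

534888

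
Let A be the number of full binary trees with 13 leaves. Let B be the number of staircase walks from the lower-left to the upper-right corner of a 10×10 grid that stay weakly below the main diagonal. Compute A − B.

Full binary trees with 13 leaves have 13−1 = 12 internal nodes, so there are C_12 of them. So A = C_12 = 208012.
Sub-diagonal monotone paths from (0,0) to (10,10) biject with Dyck paths of semilength 10, giving C_10. So B = C_10 = 16796.
A − B = 208012 − 16796 = 191216.

191216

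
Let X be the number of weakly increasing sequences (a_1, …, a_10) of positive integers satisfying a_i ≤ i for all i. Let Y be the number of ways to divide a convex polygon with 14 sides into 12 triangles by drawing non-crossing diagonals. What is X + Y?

224808

Such sub-staircase sequences of length n are counted by C_n; here n = 10. So X = C_10 = 16796.
The number of triangulations of a 14-gon is the Catalan number C_12 (index = sides − 2). So Y = C_12 = 208012.
X + Y = 16796 + 208012 = 224808.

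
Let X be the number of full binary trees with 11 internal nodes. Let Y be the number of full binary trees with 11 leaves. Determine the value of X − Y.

The number of full binary trees on 11 internal nodes is the Catalan number C_11. So X = C_11 = 58786.
A full binary tree with L leaves has L−1 internal nodes and is counted by C_{L−1}; L = 11 gives C_10. So Y = C_10 = 16796.
X − Y = 58786 − 16796 = 41990.

41990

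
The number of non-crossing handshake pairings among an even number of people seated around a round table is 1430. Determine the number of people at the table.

16

Non-crossing handshake pairings of 2n people are counted by C_n. Since C_8 = 1430, the index is 8.
So n = 8, and there are 2n = 16 people.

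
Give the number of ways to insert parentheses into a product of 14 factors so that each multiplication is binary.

Parenthesizations of m factors correspond to full binary trees with m leaves, counted by C_{m−1}; m = 14 gives C_13.
C_13 = 742900.

742900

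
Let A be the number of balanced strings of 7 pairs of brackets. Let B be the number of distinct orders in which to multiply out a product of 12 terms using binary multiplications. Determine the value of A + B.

A balanced arrangement of 7 bracket pairs is a Dyck word of semilength 7, so the count is C_7. So A = C_7 = 429.
Parenthesizations of m factors correspond to full binary trees with m leaves, counted by C_{m−1}; m = 12 gives C_11. So B = C_11 = 58786.
A + B = 429 + 58786 = 59215.

59215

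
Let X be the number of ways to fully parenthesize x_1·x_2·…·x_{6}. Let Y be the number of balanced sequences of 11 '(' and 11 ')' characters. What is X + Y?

Parenthesizations of m factors correspond to full binary trees with m leaves, counted by C_{m−1}; m = 6 gives C_5. So X = C_5 = 42.
With 11 pairs the number of balanced bracket strings is the Catalan number C_11. So Y = C_11 = 58786.
X + Y = 42 + 58786 = 58828.

58828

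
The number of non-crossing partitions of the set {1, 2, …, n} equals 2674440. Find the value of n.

Non-crossing partitions of [n] are counted by C_n. Since C_14 = 2674440, the index is 14.

14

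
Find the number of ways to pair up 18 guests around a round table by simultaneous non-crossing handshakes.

4862

With 18 = 2·9 people, non-crossing handshake pairings are non-crossing perfect matchings on a circle, counted by C_9.
C_9 = C_8 · 2(2·8+1)/(8+2) = 1430 · 34/10 = 4862.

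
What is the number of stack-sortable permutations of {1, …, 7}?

Stack-sortable permutations are exactly the 231-avoiding ones, counted by C_n; here n = 7.
C_7 = C_6 · 2(2·6+1)/(6+2) = 132 · 26/8 = 429.

429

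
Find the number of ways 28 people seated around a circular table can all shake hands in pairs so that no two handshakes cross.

2674440

With 28 = 2·14 people, non-crossing handshake pairings are non-crossing perfect matchings on a circle, counted by C_14.
C_14 = C(28,14)/15 = 40116600/15 = 2674440.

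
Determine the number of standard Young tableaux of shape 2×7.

By the hook-length formula (or a Dyck-path bijection), SYT of shape 2×7 number C_7.
C_7 = 429.

429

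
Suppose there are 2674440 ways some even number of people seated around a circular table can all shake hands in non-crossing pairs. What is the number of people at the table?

28

Non-crossing handshake pairings of 2n people are counted by C_n; 2674440 = C_14.
So n = 14, and there are 2n = 28 people.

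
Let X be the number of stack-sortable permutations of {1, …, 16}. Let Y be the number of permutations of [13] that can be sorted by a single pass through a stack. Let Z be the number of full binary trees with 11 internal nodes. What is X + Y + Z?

Stack-sortable permutations are exactly the 231-avoiding ones, counted by C_n; here n = 16. So X = C_16 = 35357670.
Stack-sortable permutations are exactly the 231-avoiding ones, counted by C_n; here n = 13. So Y = C_13 = 742900.
Full binary trees with n internal nodes are counted by C_n; here n = 11. So Z = C_11 = 58786.
X + Y + Z = 35357670 + 742900 + 58786 = 36159356.

36159356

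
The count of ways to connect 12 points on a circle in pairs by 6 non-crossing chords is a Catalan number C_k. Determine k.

6

Non-crossing perfect matchings of 2n points on a circle are counted by C_n; with 12 points, n = 6.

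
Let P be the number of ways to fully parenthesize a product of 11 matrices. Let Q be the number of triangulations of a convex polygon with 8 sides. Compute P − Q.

Parenthesizations of m factors correspond to full binary trees with m leaves, counted by C_{m−1}; m = 11 gives C_10. So P = C_10 = 16796.
A convex 8-gon is triangulated into 6 triangles, and the number of such triangulations is the Catalan number C_{8−2} = C_6. So Q = C_6 = 132.
P − Q = 16796 − 132 = 16664.

16664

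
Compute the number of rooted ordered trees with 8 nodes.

Rooted ordered (plane) trees on m nodes have m−1 edges and are counted by C_{m−1}; m = 8 gives C_7.
C_7 = 429.

429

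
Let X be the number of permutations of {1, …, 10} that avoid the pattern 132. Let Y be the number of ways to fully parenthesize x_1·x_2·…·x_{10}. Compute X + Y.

For any fixed pattern of length 3, the pattern-avoiding permutations of [10] number C_10. So X = C_10 = 16796.
Ways to associate a product of 10 factors correspond to binary trees on 10 leaves, so the count is C_9. So Y = C_9 = 4862.
X + Y = 16796 + 4862 = 21658.

21658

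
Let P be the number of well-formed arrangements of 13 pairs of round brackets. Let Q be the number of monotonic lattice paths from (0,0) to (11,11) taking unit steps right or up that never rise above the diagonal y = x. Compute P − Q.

684114

Balanced strings of n pairs of brackets are counted by C_n; here n = 13. So P = C_13 = 742900.
Monotone paths in an n×n grid that stay weakly below the diagonal are counted by C_n; here n = 11. So Q = C_11 = 58786.
P − Q = 742900 − 58786 = 684114.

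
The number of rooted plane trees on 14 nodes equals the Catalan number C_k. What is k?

13

Rooted ordered (plane) trees on m nodes have m−1 edges and are counted by C_{m−1}; m = 14 gives C_13.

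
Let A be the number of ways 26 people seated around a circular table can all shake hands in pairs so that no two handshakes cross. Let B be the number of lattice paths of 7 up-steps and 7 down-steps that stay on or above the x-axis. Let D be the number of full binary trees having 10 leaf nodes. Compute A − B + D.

747333

Non-crossing handshake pairings of 2n people are counted by C_n; 26 people gives n = 13. So A = C_13 = 742900.
A Dyck path with 7 up-steps and 7 down-steps has semilength 7, so there are C_7 of them. So B = C_7 = 429.
A full binary tree with L leaves has L−1 internal nodes and is counted by C_{L−1}; L = 10 gives C_9. So D = C_9 = 4862.
A − B + D = 742900 − 429 + 4862 = 747333.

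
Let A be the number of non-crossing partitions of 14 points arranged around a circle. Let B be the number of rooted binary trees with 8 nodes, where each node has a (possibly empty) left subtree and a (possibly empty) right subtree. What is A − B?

2673010

Non-crossing partitions of an n-element set are counted by C_n; here n = 14. So A = C_14 = 2674440.
Binary trees (left/right distinguished) on n nodes are counted by C_n; here n = 8. So B = C_8 = 1430.
A − B = 2674440 − 1430 = 2673010.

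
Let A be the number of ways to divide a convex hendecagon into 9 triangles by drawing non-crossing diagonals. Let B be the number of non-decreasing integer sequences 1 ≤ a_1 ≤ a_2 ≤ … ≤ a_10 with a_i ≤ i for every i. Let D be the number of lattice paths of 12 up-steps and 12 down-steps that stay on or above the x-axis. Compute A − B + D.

196078

The number of triangulations of an 11-gon is the Catalan number C_9 (index = sides − 2). So A = C_9 = 4862.
Weakly increasing sequences with a_i ≤ i biject with Dyck paths of semilength 10, so there are C_10. So B = C_10 = 16796.
Dyck paths of semilength n (length 2n) are counted by C_n; here n = 12. So D = C_12 = 208012.
A − B + D = 4862 − 16796 + 208012 = 196078.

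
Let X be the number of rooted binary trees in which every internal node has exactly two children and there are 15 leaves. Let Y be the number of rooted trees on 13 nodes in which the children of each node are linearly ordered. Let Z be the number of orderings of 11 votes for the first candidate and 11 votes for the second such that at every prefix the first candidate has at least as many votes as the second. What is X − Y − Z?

A full binary tree with L leaves has L−1 internal nodes and is counted by C_{L−1}; L = 15 gives C_14. So X = C_14 = 2674440.
Rooted ordered (plane) trees on m nodes have m−1 edges and are counted by C_{m−1}; m = 13 gives C_12. So Y = C_12 = 208012.
Ballot sequences with n votes each where one side never trails are Dyck words, counted by C_n; here n = 11. So Z = C_11 = 58786.
X − Y − Z = 2674440 − 208012 − 58786 = 2407642.

2407642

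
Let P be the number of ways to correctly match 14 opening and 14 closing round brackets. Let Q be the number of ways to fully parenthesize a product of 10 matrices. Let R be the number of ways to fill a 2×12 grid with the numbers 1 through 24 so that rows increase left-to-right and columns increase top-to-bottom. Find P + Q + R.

2887314

A balanced arrangement of 14 bracket pairs is a Dyck word of semilength 14, so the count is C_14. So P = C_14 = 2674440.
Ways to associate a product of 10 factors correspond to binary trees on 10 leaves, so the count is C_9. So Q = C_9 = 4862.
Standard Young tableaux of shape 2×n are counted by C_n; here n = 12. So R = C_12 = 208012.
P + Q + R = 2674440 + 4862 + 208012 = 2887314.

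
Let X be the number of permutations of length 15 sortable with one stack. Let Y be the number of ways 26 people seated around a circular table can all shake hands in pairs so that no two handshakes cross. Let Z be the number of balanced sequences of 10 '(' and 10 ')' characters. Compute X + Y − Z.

Stack-sortable permutations are exactly the 231-avoiding ones, counted by C_n; here n = 15. So X = C_15 = 9694845.
With 26 = 2·13 people, non-crossing handshake pairings are non-crossing perfect matchings on a circle, counted by C_13. So Y = C_13 = 742900.
With 10 pairs the number of balanced bracket strings is the Catalan number C_10. So Z = C_10 = 16796.
X + Y − Z = 9694845 + 742900 − 16796 = 10420949.

10420949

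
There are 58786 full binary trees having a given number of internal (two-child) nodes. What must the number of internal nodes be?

Full binary trees with n internal nodes are counted by C_n. The Catalan number equal to 58786 is C_11.

11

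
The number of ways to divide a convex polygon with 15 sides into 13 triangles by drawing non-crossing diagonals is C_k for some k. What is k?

The number of triangulations of a 15-gon is the Catalan number C_13 (index = sides − 2).

13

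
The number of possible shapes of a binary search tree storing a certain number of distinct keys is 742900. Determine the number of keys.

Binary search tree shapes on n keys are counted by C_n, and C_13 = 742900.

13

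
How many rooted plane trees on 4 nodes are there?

Rooted ordered (plane) trees on m nodes have m−1 edges and are counted by C_{m−1}; m = 4 gives C_3.
C_3 = C(6,3)/4 = 20/4 = 5.

5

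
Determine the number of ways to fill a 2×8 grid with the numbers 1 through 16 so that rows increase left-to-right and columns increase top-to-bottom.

Standard Young tableaux of shape 2×n are counted by C_n; here n = 8.
C_8 = C_7 · 2(2·7+1)/(7+2) = 429 · 30/9 = 1430.

1430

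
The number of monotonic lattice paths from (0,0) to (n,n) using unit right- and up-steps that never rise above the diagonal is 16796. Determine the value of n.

10

Such diagonal-avoiding paths in an n×n grid are counted by C_n; 16796 = C_10.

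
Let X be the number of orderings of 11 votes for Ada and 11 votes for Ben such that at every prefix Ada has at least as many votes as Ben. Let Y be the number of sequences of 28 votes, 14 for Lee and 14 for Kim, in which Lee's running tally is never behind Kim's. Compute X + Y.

Ballot sequences with n votes each where one side never trails are Dyck words, counted by C_n; here n = 11. So X = C_11 = 58786.
Ballot sequences with n votes each where one side never trails are Dyck words, counted by C_n; here n = 14. So Y = C_14 = 2674440.
X + Y = 58786 + 2674440 = 2733226.

2733226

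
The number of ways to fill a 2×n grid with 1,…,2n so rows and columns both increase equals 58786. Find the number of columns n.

Standard Young tableaux of shape 2×n are counted by C_n. Since C_11 = 58786, the index is 11.

11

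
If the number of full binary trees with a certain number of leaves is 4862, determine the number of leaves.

Full binary trees with L leaves are counted by C_{L−1}. Since C_9 = 4862, the index is 9.
So the index is 9, and the number of leaves is 9 + 1 = 10.

10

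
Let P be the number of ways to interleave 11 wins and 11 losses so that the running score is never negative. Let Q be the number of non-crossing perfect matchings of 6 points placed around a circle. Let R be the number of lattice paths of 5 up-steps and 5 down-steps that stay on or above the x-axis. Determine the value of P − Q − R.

58739

Ballot sequences with n votes each where one side never trails are Dyck words, counted by C_n; here n = 11. So P = C_11 = 58786.
Pairing 6 circle points by 3 non-crossing chords gives C_3 matchings. So Q = C_3 = 5.
Paths of 5 up- and 5 down-steps that never dip below the axis are Dyck paths; their count is C_5. So R = C_5 = 42.
P − Q − R = 58786 − 5 − 42 = 58739.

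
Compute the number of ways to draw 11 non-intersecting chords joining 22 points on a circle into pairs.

Non-crossing perfect matchings of 2n points on a circle are counted by C_n; with 22 points, n = 11.
C_11 = C(22,11)/12 = 705432/12 = 58786.

58786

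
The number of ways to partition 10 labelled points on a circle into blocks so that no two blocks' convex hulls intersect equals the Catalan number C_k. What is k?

The non-crossing partitions of [10] form a lattice of size C_10.

10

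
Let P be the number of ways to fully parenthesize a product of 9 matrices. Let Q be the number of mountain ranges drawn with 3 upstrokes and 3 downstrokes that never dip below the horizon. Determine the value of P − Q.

Bracketing 9 factors into binary products is counted by C_{9−1} = C_8. So P = C_8 = 1430.
Paths of 3 up- and 3 down-steps that never dip below the axis are Dyck paths; their count is C_3. So Q = C_3 = 5.
P − Q = 1430 − 5 = 1425.

1425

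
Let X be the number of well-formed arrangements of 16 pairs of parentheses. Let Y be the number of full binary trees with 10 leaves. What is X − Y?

Balanced strings of n pairs of brackets are counted by C_n; here n = 16. So X = C_16 = 35357670.
Full binary trees with 10 leaves have 10−1 = 9 internal nodes, so there are C_9 of them. So Y = C_9 = 4862.
X − Y = 35357670 − 4862 = 35352808.

35352808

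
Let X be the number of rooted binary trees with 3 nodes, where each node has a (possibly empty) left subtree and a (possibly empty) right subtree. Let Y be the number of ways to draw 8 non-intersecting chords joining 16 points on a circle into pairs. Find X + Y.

1435

There are C_n binary search tree shapes on n keys; with n = 3 that is C_3. So X = C_3 = 5.
Non-crossing perfect matchings of 2n points on a circle are counted by C_n; with 16 points, n = 8. So Y = C_8 = 1430.
X + Y = 5 + 1430 = 1435.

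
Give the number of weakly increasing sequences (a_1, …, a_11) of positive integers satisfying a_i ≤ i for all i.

Such sub-staircase sequences of length n are counted by C_n; here n = 11.
C_11 = C_10 · 2(2·10+1)/(10+2) = 16796 · 42/12 = 58786.

58786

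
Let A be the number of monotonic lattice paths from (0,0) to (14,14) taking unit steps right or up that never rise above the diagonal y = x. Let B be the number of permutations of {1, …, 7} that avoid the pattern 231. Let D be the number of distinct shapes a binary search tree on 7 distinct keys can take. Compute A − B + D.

2674440

Monotone paths in an n×n grid that stay weakly below the diagonal are counted by C_n; here n = 14. So A = C_14 = 2674440.
Permutations of [n] avoiding any single length-3 pattern are counted by C_n; here n = 7. So B = C_7 = 429.
Binary trees (left/right distinguished) on n nodes are counted by C_n; here n = 7. So D = C_7 = 429.
A − B + D = 2674440 − 429 + 429 = 2674440.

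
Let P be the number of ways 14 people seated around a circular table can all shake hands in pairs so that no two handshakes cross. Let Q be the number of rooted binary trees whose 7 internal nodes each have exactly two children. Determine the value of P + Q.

Non-crossing handshake pairings of 2n people are counted by C_n; 14 people gives n = 7. So P = C_7 = 429.
Full binary trees with n internal nodes are counted by C_n; here n = 7. So Q = C_7 = 429.
P + Q = 429 + 429 = 858.

858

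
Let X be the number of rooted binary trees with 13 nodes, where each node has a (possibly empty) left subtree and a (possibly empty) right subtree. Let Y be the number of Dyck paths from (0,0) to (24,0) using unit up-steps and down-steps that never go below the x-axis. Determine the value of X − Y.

534888

There are C_n binary search tree shapes on n keys; with n = 13 that is C_13. So X = C_13 = 742900.
Paths of 12 up- and 12 down-steps that never dip below the axis are Dyck paths; their count is C_12. So Y = C_12 = 208012.
X − Y = 742900 − 208012 = 534888.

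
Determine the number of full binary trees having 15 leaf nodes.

A full binary tree with L leaves has L−1 internal nodes and is counted by C_{L−1}; L = 15 gives C_14.
C_14 = C(28,14)/15 = 40116600/15 = 2674440.

2674440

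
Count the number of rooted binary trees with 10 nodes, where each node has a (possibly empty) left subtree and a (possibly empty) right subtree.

16796

Rooted binary trees with 10 nodes (each child slot possibly empty) number C_10.
C_10 = C(20,10)/11 = 184756/11 = 16796.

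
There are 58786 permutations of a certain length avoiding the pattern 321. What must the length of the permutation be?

Permutations of [n] avoiding a fixed length-3 pattern are counted by C_n; 58786 = C_11.

11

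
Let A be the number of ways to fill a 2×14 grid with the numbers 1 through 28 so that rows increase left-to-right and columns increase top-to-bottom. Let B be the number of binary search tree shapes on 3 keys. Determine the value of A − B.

2674435

By the hook-length formula (or a Dyck-path bijection), SYT of shape 2×14 number C_14. So A = C_14 = 2674440.
Rooted binary trees with 3 nodes (each child slot possibly empty) number C_3. So B = C_3 = 5.
A − B = 2674440 − 5 = 2674435.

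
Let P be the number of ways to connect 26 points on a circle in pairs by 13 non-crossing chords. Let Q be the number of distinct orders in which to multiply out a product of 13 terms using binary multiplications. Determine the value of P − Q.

Non-crossing perfect matchings of 2n points on a circle are counted by C_n; with 26 points, n = 13. So P = C_13 = 742900.
Parenthesizations of m factors correspond to full binary trees with m leaves, counted by C_{m−1}; m = 13 gives C_12. So Q = C_12 = 208012.
P − Q = 742900 − 208012 = 534888.

534888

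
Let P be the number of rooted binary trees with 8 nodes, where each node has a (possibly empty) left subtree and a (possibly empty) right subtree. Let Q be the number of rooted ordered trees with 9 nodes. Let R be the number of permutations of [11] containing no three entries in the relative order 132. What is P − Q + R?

There are C_n binary search tree shapes on n keys; with n = 8 that is C_8. So P = C_8 = 1430.
Rooted ordered (plane) trees on m nodes have m−1 edges and are counted by C_{m−1}; m = 9 gives C_8. So Q = C_8 = 1430.
Permutations of [n] avoiding any single length-3 pattern are counted by C_n; here n = 11. So R = C_11 = 58786.
P − Q + R = 1430 − 1430 + 58786 = 58786.

58786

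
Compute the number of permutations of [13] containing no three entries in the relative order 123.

742900

For any fixed pattern of length 3, the pattern-avoiding permutations of [13] number C_13.
C_13 = C(26,13)/14 = 10400600/14 = 742900.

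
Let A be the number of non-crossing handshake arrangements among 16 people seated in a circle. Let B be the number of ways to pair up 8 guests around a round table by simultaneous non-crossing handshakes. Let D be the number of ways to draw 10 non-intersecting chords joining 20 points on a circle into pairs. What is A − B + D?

18212

Non-crossing handshake pairings of 2n people are counted by C_n; 16 people gives n = 8. So A = C_8 = 1430.
With 8 = 2·4 people, non-crossing handshake pairings are non-crossing perfect matchings on a circle, counted by C_4. So B = C_4 = 14.
Pairing 20 circle points by 10 non-crossing chords gives C_10 matchings. So D = C_10 = 16796.
A − B + D = 1430 − 14 + 16796 = 18212.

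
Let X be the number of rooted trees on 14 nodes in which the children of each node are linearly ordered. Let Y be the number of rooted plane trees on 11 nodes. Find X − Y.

A rooted plane tree on 14 nodes has 13 edges, and such trees are counted by C_13. So X = C_13 = 742900.
A rooted plane tree on 11 nodes has 10 edges, and such trees are counted by C_10. So Y = C_10 = 16796.
X − Y = 742900 − 16796 = 726104.

726104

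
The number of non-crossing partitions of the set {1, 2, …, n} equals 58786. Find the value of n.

Non-crossing partitions of [n] are counted by C_n. Since C_11 = 58786, the index is 11.

11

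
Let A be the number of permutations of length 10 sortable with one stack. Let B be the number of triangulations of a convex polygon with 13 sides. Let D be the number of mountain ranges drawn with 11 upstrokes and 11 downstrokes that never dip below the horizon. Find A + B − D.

By Knuth's characterisation, the stack-sortable permutations of length 10 are the 231-avoiders, numbering C_10. So A = C_10 = 16796.
Triangulations of a convex m-gon are counted by C_{m−2}; with m = 13 this is C_11. So B = C_11 = 58786.
Dyck paths of semilength n (length 2n) are counted by C_n; here n = 11. So D = C_11 = 58786.
A + B − D = 16796 + 58786 − 58786 = 16796.

16796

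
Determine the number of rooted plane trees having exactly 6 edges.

132

A rooted plane tree with 6 edges has 7 nodes, and the count is C_6.
C_6 = C(12,6)/7 = 924/7 = 132.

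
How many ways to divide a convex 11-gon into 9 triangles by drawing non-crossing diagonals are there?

The number of triangulations of an 11-gon is the Catalan number C_9 (index = sides − 2).
C_9 = C(18,9)/10 = 48620/10 = 4862.

4862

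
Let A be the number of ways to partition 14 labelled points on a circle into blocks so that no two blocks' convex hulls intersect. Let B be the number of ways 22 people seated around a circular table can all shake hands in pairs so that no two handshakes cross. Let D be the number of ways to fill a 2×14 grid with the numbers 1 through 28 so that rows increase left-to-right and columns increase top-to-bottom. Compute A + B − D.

Non-crossing partitions of an n-element set are counted by C_n; here n = 14. So A = C_14 = 2674440.
With 22 = 2·11 people, non-crossing handshake pairings are non-crossing perfect matchings on a circle, counted by C_11. So B = C_11 = 58786.
By the hook-length formula (or a Dyck-path bijection), SYT of shape 2×14 number C_14. So D = C_14 = 2674440.
A + B − D = 2674440 + 58786 − 2674440 = 58786.

58786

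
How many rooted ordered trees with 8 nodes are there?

429

Rooted ordered (plane) trees on m nodes have m−1 edges and are counted by C_{m−1}; m = 8 gives C_7.
C_7 = 429.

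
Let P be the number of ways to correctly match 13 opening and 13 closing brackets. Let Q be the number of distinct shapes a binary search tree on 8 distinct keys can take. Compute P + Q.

Balanced strings of n pairs of brackets are counted by C_n; here n = 13. So P = C_13 = 742900.
Rooted binary trees with 8 nodes (each child slot possibly empty) number C_8. So Q = C_8 = 1430.
P + Q = 742900 + 1430 = 744330.

744330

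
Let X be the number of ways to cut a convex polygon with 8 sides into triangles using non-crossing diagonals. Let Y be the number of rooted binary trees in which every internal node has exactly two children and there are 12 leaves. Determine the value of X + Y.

58918

The number of triangulations of an 8-gon is the Catalan number C_6 (index = sides − 2). So X = C_6 = 132.
Full binary trees with 12 leaves have 12−1 = 11 internal nodes, so there are C_11 of them. So Y = C_11 = 58786.
X + Y = 132 + 58786 = 58918.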